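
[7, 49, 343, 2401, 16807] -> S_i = 7*7^i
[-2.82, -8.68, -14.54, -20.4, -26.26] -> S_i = -2.82 + -5.86*i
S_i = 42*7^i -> [42, 294, 2058, 14406, 100842]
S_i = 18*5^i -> [18, 90, 450, 2250, 11250]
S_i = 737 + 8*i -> [737, 745, 753, 761, 769]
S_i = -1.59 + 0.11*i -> [-1.59, -1.48, -1.37, -1.26, -1.15]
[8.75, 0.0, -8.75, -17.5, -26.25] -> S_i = 8.75 + -8.75*i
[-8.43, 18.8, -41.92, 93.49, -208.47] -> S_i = -8.43*(-2.23)^i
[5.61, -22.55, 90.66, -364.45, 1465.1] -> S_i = 5.61*(-4.02)^i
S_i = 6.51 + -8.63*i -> [6.51, -2.12, -10.75, -19.38, -28.01]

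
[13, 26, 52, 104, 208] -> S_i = 13*2^i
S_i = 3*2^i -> [3, 6, 12, 24, 48]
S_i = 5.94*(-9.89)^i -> [5.94, -58.75, 581.0, -5746.13, 56829.21]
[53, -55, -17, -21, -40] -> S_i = Random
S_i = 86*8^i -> [86, 688, 5504, 44032, 352256]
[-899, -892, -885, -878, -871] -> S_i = -899 + 7*i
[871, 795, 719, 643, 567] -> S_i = 871 + -76*i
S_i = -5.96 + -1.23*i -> [-5.96, -7.19, -8.42, -9.65, -10.88]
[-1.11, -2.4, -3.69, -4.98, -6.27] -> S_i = -1.11 + -1.29*i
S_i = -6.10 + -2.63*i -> [-6.1, -8.73, -11.36, -13.99, -16.62]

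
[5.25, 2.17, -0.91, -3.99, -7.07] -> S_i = 5.25 + -3.08*i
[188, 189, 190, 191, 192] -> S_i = 188 + 1*i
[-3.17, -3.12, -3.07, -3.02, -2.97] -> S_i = -3.17 + 0.05*i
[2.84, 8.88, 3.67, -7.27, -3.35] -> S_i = Random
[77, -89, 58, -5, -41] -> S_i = Random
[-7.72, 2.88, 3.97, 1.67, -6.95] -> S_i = Random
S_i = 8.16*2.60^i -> [8.16, 21.22, 55.16, 143.42, 372.89]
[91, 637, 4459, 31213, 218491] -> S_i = 91*7^i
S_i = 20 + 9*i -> [20, 29, 38, 47, 56]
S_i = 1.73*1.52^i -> [1.73, 2.63, 4.0, 6.08, 9.23]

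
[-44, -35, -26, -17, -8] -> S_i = -44 + 9*i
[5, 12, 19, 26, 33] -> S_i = 5 + 7*i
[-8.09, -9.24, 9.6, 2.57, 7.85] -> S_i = Random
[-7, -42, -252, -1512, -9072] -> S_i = -7*6^i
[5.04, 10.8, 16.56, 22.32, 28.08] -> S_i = 5.04 + 5.76*i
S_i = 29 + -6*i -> [29, 23, 17, 11, 5]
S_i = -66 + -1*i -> [-66, -67, -68, -69, -70]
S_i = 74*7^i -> [74, 518, 3626, 25382, 177674]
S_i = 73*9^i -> [73, 657, 5913, 53217, 478953]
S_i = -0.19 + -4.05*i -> [-0.19, -4.24, -8.29, -12.34, -16.39]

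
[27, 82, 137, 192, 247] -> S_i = 27 + 55*i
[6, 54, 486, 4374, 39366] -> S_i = 6*9^i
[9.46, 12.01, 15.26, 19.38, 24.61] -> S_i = 9.46*1.27^i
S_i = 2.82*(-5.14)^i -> [2.82, -14.49, 74.5, -382.95, 1968.35]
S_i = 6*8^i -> [6, 48, 384, 3072, 24576]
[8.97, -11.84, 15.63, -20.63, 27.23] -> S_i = 8.97*(-1.32)^i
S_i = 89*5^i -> [89, 445, 2225, 11125, 55625]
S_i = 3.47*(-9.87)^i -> [3.47, -34.25, 338.04, -3336.42, 32930.48]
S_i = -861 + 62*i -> [-861, -799, -737, -675, -613]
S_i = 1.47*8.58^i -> [1.47, 12.61, 108.22, 928.49, 7966.48]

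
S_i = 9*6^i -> [9, 54, 324, 1944, 11664]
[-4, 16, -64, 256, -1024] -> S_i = -4*-4^i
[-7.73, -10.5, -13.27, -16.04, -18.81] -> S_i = -7.73 + -2.77*i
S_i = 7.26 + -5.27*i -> [7.26, 1.99, -3.28, -8.55, -13.82]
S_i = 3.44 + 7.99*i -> [3.44, 11.43, 19.42, 27.41, 35.4]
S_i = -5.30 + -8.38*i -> [-5.3, -13.68, -22.06, -30.44, -38.82]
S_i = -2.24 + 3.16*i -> [-2.24, 0.92, 4.08, 7.24, 10.4]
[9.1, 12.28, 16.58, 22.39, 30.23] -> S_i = 9.10*1.35^i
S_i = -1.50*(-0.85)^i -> [-1.5, 1.27, -1.08, 0.92, -0.78]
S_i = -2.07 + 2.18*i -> [-2.07, 0.11, 2.29, 4.47, 6.65]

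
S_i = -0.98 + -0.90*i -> [-0.98, -1.88, -2.78, -3.68, -4.58]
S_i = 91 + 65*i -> [91, 156, 221, 286, 351]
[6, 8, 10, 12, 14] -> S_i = 6 + 2*i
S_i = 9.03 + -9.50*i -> [9.03, -0.47, -9.97, -19.47, -28.97]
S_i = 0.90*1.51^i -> [0.9, 1.36, 2.05, 3.1, 4.68]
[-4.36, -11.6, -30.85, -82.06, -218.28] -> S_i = -4.36*2.66^i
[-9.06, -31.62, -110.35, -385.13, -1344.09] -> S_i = -9.06*3.49^i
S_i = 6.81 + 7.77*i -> [6.81, 14.58, 22.35, 30.12, 37.89]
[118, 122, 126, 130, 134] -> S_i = 118 + 4*i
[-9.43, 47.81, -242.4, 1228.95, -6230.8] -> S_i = -9.43*(-5.07)^i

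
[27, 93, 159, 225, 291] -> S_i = 27 + 66*i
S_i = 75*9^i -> [75, 675, 6075, 54675, 492075]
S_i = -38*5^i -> [-38, -190, -950, -4750, -23750]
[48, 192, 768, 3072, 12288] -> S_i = 48*4^i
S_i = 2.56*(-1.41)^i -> [2.56, -3.61, 5.09, -7.18, 10.12]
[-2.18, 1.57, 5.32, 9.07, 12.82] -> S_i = -2.18 + 3.75*i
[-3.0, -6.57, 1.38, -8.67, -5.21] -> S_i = Random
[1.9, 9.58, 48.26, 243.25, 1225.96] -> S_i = 1.90*5.04^i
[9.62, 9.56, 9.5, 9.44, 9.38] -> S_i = 9.62 + -0.06*i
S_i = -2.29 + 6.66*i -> [-2.29, 4.37, 11.03, 17.69, 24.35]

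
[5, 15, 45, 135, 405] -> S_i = 5*3^i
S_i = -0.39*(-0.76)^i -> [-0.39, 0.3, -0.23, 0.17, -0.13]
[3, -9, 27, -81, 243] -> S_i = 3*-3^i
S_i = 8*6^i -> [8, 48, 288, 1728, 10368]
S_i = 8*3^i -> [8, 24, 72, 216, 648]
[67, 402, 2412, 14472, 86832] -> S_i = 67*6^i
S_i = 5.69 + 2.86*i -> [5.69, 8.55, 11.41, 14.27, 17.13]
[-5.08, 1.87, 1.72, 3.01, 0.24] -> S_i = Random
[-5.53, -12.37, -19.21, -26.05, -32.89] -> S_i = -5.53 + -6.84*i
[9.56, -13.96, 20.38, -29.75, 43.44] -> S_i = 9.56*(-1.46)^i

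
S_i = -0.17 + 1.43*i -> [-0.17, 1.26, 2.69, 4.12, 5.55]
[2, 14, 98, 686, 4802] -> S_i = 2*7^i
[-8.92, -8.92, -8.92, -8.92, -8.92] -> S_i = -8.92*1.00^i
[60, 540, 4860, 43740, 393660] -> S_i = 60*9^i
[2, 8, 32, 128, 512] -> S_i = 2*4^i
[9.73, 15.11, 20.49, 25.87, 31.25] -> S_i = 9.73 + 5.38*i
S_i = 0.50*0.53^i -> [0.5, 0.26, 0.14, 0.07, 0.04]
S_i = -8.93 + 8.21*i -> [-8.93, -0.72, 7.49, 15.7, 23.91]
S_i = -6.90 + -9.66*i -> [-6.9, -16.56, -26.22, -35.88, -45.54]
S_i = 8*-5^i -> [8, -40, 200, -1000, 5000]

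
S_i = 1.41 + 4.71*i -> [1.41, 6.12, 10.83, 15.54, 20.25]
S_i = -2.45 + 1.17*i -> [-2.45, -1.28, -0.11, 1.06, 2.23]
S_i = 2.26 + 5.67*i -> [2.26, 7.93, 13.6, 19.27, 24.94]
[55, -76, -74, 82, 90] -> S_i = Random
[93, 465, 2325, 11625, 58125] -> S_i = 93*5^i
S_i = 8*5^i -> [8, 40, 200, 1000, 5000]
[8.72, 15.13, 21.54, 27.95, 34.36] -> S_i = 8.72 + 6.41*i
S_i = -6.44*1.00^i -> [-6.44, -6.44, -6.44, -6.44, -6.44]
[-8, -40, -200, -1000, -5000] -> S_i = -8*5^i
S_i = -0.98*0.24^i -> [-0.98, -0.24, -0.06, -0.01, -0.0]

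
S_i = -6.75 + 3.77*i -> [-6.75, -2.98, 0.79, 4.56, 8.33]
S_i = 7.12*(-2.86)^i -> [7.12, -20.36, 58.24, -166.56, 476.37]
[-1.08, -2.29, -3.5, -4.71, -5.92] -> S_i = -1.08 + -1.21*i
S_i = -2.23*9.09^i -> [-2.23, -20.27, -184.26, -1674.93, -15225.11]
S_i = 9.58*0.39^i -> [9.58, 3.74, 1.46, 0.57, 0.22]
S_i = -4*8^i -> [-4, -32, -256, -2048, -16384]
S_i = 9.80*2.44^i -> [9.8, 23.91, 58.35, 142.36, 347.36]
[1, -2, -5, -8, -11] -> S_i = 1 + -3*i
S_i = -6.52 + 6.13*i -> [-6.52, -0.39, 5.74, 11.87, 18.0]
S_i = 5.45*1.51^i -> [5.45, 8.23, 12.43, 18.76, 28.33]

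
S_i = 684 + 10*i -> [684, 694, 704, 714, 724]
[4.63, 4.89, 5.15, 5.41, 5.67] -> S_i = 4.63 + 0.26*i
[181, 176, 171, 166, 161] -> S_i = 181 + -5*i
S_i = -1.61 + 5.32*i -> [-1.61, 3.71, 9.03, 14.35, 19.67]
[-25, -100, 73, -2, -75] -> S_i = Random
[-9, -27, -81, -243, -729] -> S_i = -9*3^i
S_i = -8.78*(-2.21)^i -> [-8.78, 19.4, -42.88, 94.77, -209.44]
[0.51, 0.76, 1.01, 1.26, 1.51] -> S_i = 0.51 + 0.25*i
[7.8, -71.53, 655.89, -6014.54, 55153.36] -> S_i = 7.80*(-9.17)^i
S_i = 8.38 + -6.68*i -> [8.38, 1.7, -4.98, -11.66, -18.34]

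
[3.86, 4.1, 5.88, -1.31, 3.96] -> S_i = Random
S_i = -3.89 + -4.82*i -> [-3.89, -8.71, -13.53, -18.35, -23.17]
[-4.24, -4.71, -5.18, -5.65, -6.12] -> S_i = -4.24 + -0.47*i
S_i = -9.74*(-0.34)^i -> [-9.74, 3.31, -1.13, 0.38, -0.13]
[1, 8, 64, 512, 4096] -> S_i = 1*8^i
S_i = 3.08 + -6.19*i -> [3.08, -3.11, -9.3, -15.49, -21.68]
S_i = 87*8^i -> [87, 696, 5568, 44544, 356352]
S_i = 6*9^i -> [6, 54, 486, 4374, 39366]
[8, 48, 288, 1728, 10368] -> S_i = 8*6^i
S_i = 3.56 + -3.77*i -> [3.56, -0.21, -3.98, -7.75, -11.52]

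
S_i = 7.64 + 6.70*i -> [7.64, 14.34, 21.04, 27.74, 34.44]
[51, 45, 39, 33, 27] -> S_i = 51 + -6*i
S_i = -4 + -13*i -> [-4, -17, -30, -43, -56]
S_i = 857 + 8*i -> [857, 865, 873, 881, 889]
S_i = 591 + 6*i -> [591, 597, 603, 609, 615]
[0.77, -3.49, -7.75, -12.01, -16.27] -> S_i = 0.77 + -4.26*i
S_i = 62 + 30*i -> [62, 92, 122, 152, 182]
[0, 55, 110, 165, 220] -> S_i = 0 + 55*i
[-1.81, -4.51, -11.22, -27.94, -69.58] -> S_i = -1.81*2.49^i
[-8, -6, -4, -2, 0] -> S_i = -8 + 2*i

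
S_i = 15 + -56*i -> [15, -41, -97, -153, -209]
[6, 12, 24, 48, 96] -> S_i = 6*2^i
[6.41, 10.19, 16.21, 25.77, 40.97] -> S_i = 6.41*1.59^i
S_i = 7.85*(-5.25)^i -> [7.85, -41.21, 216.37, -1135.92, 5963.58]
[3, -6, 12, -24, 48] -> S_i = 3*-2^i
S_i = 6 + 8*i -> [6, 14, 22, 30, 38]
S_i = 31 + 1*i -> [31, 32, 33, 34, 35]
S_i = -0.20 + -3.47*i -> [-0.2, -3.67, -7.14, -10.61, -14.08]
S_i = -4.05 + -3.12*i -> [-4.05, -7.17, -10.29, -13.41, -16.53]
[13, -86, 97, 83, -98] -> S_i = Random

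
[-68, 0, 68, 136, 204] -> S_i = -68 + 68*i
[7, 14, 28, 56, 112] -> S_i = 7*2^i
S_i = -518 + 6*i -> [-518, -512, -506, -500, -494]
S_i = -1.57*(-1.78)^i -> [-1.57, 2.79, -4.97, 8.85, -15.76]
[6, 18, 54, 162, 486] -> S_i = 6*3^i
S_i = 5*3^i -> [5, 15, 45, 135, 405]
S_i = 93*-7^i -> [93, -651, 4557, -31899, 223293]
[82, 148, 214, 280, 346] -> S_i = 82 + 66*i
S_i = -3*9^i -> [-3, -27, -243, -2187, -19683]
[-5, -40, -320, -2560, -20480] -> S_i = -5*8^i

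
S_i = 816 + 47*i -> [816, 863, 910, 957, 1004]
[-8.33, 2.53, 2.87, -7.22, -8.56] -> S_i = Random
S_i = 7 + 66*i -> [7, 73, 139, 205, 271]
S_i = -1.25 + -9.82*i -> [-1.25, -11.07, -20.89, -30.71, -40.53]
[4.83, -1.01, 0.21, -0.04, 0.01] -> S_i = 4.83*(-0.21)^i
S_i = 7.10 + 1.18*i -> [7.1, 8.28, 9.46, 10.64, 11.82]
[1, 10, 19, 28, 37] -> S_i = 1 + 9*i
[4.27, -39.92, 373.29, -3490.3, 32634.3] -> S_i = 4.27*(-9.35)^i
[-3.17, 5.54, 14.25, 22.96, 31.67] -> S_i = -3.17 + 8.71*i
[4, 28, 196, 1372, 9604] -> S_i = 4*7^i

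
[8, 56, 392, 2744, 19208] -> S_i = 8*7^i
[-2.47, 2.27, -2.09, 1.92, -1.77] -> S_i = -2.47*(-0.92)^i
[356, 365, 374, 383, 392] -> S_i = 356 + 9*i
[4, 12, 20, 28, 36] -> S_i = 4 + 8*i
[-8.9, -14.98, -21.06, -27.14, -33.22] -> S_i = -8.90 + -6.08*i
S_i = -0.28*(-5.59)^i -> [-0.28, 1.57, -8.75, 48.91, -273.4]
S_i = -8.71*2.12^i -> [-8.71, -18.47, -39.15, -82.99, -175.94]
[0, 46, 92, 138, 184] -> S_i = 0 + 46*i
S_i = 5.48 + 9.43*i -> [5.48, 14.91, 24.34, 33.77, 43.2]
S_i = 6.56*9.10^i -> [6.56, 59.7, 543.23, 4943.43, 44985.17]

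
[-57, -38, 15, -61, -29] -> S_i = Random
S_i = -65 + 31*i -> [-65, -34, -3, 28, 59]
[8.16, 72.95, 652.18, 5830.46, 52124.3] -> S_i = 8.16*8.94^i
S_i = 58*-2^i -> [58, -116, 232, -464, 928]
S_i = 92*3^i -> [92, 276, 828, 2484, 7452]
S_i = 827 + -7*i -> [827, 820, 813, 806, 799]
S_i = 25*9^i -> [25, 225, 2025, 18225, 164025]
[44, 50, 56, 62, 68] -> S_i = 44 + 6*i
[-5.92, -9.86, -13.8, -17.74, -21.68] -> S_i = -5.92 + -3.94*i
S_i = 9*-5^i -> [9, -45, 225, -1125, 5625]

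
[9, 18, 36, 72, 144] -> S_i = 9*2^i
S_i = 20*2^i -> [20, 40, 80, 160, 320]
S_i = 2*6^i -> [2, 12, 72, 432, 2592]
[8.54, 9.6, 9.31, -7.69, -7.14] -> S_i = Random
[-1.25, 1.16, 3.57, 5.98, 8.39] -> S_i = -1.25 + 2.41*i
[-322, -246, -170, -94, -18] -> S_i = -322 + 76*i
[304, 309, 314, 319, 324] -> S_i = 304 + 5*i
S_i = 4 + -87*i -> [4, -83, -170, -257, -344]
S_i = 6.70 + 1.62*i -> [6.7, 8.32, 9.94, 11.56, 13.18]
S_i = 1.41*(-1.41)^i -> [1.41, -1.99, 2.8, -3.95, 5.57]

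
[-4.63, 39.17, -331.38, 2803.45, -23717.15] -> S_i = -4.63*(-8.46)^i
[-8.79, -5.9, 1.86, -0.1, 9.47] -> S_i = Random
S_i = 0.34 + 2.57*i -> [0.34, 2.91, 5.48, 8.05, 10.62]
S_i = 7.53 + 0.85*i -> [7.53, 8.38, 9.23, 10.08, 10.93]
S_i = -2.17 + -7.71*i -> [-2.17, -9.88, -17.59, -25.3, -33.01]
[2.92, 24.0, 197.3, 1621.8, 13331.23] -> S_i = 2.92*8.22^i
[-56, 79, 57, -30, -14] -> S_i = Random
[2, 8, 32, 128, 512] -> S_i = 2*4^i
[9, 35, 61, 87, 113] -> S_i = 9 + 26*i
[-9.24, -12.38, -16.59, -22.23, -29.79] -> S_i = -9.24*1.34^i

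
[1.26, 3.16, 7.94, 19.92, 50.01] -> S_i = 1.26*2.51^i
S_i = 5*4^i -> [5, 20, 80, 320, 1280]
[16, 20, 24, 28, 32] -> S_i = 16 + 4*i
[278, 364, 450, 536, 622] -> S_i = 278 + 86*i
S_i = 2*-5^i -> [2, -10, 50, -250, 1250]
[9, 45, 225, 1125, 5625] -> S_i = 9*5^i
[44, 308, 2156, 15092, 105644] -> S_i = 44*7^i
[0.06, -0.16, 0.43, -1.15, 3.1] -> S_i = 0.06*(-2.68)^i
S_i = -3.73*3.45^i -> [-3.73, -12.87, -44.4, -153.17, -528.43]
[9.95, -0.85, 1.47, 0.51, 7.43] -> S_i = Random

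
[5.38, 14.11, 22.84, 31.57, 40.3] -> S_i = 5.38 + 8.73*i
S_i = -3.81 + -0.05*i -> [-3.81, -3.86, -3.91, -3.96, -4.01]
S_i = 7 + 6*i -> [7, 13, 19, 25, 31]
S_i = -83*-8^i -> [-83, 664, -5312, 42496, -339968]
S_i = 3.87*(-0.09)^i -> [3.87, -0.35, 0.03, -0.0, 0.0]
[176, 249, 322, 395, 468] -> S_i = 176 + 73*i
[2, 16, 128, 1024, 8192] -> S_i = 2*8^i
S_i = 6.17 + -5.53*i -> [6.17, 0.64, -4.89, -10.42, -15.95]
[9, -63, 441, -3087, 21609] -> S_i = 9*-7^i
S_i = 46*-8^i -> [46, -368, 2944, -23552, 188416]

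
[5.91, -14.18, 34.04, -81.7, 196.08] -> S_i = 5.91*(-2.40)^i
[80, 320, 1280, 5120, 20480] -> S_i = 80*4^i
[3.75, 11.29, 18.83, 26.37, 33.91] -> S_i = 3.75 + 7.54*i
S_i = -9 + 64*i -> [-9, 55, 119, 183, 247]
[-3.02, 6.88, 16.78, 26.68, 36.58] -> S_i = -3.02 + 9.90*i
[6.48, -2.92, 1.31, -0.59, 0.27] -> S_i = 6.48*(-0.45)^i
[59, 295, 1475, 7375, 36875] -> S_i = 59*5^i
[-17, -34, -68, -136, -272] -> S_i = -17*2^i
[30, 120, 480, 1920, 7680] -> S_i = 30*4^i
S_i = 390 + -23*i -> [390, 367, 344, 321, 298]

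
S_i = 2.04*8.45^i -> [2.04, 17.24, 145.66, 1230.84, 10400.57]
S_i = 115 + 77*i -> [115, 192, 269, 346, 423]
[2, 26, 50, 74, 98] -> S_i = 2 + 24*i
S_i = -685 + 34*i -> [-685, -651, -617, -583, -549]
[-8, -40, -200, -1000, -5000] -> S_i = -8*5^i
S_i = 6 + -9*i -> [6, -3, -12, -21, -30]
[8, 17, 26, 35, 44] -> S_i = 8 + 9*i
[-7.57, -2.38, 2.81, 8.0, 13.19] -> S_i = -7.57 + 5.19*i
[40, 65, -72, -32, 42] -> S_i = Random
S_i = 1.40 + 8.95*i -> [1.4, 10.35, 19.3, 28.25, 37.2]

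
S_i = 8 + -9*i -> [8, -1, -10, -19, -28]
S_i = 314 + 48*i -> [314, 362, 410, 458, 506]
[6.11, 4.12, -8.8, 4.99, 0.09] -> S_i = Random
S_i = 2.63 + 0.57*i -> [2.63, 3.2, 3.77, 4.34, 4.91]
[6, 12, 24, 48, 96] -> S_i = 6*2^i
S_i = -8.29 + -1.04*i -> [-8.29, -9.33, -10.37, -11.41, -12.45]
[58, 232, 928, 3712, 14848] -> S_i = 58*4^i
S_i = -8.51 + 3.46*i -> [-8.51, -5.05, -1.59, 1.87, 5.33]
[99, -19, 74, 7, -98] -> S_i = Random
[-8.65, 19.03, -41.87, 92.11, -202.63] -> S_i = -8.65*(-2.20)^i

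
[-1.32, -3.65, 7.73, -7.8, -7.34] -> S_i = Random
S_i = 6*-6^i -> [6, -36, 216, -1296, 7776]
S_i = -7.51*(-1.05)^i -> [-7.51, 7.89, -8.28, 8.69, -9.13]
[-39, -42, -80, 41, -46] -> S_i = Random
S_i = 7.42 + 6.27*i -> [7.42, 13.69, 19.96, 26.23, 32.5]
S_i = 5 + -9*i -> [5, -4, -13, -22, -31]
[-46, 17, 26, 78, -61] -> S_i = Random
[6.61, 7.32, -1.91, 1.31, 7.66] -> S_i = Random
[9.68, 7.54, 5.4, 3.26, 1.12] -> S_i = 9.68 + -2.14*i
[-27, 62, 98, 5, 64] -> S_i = Random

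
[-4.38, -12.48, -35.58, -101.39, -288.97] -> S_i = -4.38*2.85^i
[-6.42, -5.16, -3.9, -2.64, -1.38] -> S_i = -6.42 + 1.26*i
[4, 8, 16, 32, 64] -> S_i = 4*2^i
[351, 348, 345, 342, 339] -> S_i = 351 + -3*i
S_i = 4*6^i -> [4, 24, 144, 864, 5184]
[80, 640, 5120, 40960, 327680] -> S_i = 80*8^i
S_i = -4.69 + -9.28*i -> [-4.69, -13.97, -23.25, -32.53, -41.81]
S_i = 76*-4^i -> [76, -304, 1216, -4864, 19456]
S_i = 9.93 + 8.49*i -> [9.93, 18.42, 26.91, 35.4, 43.89]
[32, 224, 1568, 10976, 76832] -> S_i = 32*7^i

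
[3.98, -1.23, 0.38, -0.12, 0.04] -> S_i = 3.98*(-0.31)^i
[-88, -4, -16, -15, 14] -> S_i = Random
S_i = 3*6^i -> [3, 18, 108, 648, 3888]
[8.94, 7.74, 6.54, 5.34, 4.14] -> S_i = 8.94 + -1.20*i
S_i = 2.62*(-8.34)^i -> [2.62, -21.85, 182.24, -1519.85, 12675.51]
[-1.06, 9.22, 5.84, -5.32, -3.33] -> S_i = Random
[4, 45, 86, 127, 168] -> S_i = 4 + 41*i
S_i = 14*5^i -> [14, 70, 350, 1750, 8750]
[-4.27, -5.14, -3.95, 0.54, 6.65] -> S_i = Random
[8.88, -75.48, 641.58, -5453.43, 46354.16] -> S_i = 8.88*(-8.50)^i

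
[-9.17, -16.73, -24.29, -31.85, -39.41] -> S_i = -9.17 + -7.56*i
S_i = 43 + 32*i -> [43, 75, 107, 139, 171]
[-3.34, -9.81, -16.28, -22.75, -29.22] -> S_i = -3.34 + -6.47*i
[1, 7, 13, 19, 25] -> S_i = 1 + 6*i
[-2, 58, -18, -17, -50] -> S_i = Random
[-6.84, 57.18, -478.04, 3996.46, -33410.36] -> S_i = -6.84*(-8.36)^i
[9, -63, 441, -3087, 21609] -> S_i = 9*-7^i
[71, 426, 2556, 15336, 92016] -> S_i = 71*6^i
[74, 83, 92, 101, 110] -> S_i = 74 + 9*i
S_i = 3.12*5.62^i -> [3.12, 17.53, 98.54, 553.81, 3112.43]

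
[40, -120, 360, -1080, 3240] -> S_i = 40*-3^i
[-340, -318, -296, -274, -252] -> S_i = -340 + 22*i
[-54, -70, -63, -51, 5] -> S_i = Random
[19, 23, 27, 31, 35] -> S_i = 19 + 4*i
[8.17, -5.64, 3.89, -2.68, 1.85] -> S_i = 8.17*(-0.69)^i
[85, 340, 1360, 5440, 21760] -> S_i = 85*4^i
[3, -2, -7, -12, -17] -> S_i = 3 + -5*i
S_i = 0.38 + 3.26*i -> [0.38, 3.64, 6.9, 10.16, 13.42]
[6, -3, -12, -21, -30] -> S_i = 6 + -9*i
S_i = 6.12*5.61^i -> [6.12, 34.33, 192.61, 1080.54, 6061.82]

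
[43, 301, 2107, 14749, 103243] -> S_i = 43*7^i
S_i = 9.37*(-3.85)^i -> [9.37, -36.07, 138.89, -534.71, 2058.65]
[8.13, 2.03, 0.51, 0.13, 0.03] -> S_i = 8.13*0.25^i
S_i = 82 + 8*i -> [82, 90, 98, 106, 114]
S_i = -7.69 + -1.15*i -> [-7.69, -8.84, -9.99, -11.14, -12.29]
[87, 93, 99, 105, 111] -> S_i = 87 + 6*i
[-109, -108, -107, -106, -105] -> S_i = -109 + 1*i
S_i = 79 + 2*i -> [79, 81, 83, 85, 87]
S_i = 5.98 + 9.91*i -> [5.98, 15.89, 25.8, 35.71, 45.62]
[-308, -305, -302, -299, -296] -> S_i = -308 + 3*i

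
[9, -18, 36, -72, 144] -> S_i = 9*-2^i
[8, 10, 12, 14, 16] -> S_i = 8 + 2*i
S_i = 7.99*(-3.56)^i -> [7.99, -28.44, 101.26, -360.49, 1283.35]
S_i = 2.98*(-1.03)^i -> [2.98, -3.07, 3.16, -3.26, 3.35]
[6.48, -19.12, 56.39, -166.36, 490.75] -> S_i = 6.48*(-2.95)^i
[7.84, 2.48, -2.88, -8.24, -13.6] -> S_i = 7.84 + -5.36*i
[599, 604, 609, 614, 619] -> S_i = 599 + 5*i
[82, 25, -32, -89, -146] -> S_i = 82 + -57*i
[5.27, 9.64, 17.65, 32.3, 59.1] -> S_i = 5.27*1.83^i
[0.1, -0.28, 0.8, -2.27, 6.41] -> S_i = 0.10*(-2.83)^i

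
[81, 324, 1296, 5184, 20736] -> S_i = 81*4^i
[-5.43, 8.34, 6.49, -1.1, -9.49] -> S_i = Random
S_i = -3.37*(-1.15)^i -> [-3.37, 3.88, -4.46, 5.13, -5.89]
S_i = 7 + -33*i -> [7, -26, -59, -92, -125]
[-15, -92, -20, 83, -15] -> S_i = Random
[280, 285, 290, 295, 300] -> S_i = 280 + 5*i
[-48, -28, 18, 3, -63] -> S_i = Random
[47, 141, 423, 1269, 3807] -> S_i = 47*3^i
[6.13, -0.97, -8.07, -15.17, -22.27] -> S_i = 6.13 + -7.10*i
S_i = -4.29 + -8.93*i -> [-4.29, -13.22, -22.15, -31.08, -40.01]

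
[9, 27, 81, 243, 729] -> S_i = 9*3^i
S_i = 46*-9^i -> [46, -414, 3726, -33534, 301806]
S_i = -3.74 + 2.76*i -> [-3.74, -0.98, 1.78, 4.54, 7.3]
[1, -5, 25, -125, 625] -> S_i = 1*-5^i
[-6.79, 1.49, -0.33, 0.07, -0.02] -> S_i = -6.79*(-0.22)^i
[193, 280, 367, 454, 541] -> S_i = 193 + 87*i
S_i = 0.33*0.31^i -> [0.33, 0.1, 0.03, 0.01, 0.0]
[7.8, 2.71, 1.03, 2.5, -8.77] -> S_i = Random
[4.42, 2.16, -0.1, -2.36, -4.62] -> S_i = 4.42 + -2.26*i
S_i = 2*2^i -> [2, 4, 8, 16, 32]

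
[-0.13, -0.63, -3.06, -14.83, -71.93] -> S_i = -0.13*4.85^i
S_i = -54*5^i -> [-54, -270, -1350, -6750, -33750]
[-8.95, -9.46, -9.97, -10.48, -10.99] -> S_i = -8.95 + -0.51*i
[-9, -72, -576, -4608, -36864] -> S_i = -9*8^i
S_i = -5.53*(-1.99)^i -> [-5.53, 11.0, -21.9, 43.58, -86.72]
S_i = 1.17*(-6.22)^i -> [1.17, -7.28, 45.27, -281.55, 1751.25]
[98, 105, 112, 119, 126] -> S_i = 98 + 7*i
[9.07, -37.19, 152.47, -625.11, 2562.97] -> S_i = 9.07*(-4.10)^i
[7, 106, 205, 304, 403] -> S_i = 7 + 99*i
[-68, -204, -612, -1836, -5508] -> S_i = -68*3^i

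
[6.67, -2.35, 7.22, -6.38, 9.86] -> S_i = Random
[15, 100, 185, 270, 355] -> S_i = 15 + 85*i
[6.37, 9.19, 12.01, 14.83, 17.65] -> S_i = 6.37 + 2.82*i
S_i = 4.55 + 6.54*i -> [4.55, 11.09, 17.63, 24.17, 30.71]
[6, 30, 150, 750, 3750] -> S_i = 6*5^i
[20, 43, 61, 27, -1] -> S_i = Random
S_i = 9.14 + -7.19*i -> [9.14, 1.95, -5.24, -12.43, -19.62]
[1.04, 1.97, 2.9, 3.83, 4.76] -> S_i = 1.04 + 0.93*i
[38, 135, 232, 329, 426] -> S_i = 38 + 97*i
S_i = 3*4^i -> [3, 12, 48, 192, 768]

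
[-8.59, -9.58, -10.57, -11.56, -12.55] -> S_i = -8.59 + -0.99*i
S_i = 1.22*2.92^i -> [1.22, 3.56, 10.4, 30.37, 88.69]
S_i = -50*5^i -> [-50, -250, -1250, -6250, -31250]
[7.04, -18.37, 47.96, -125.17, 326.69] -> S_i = 7.04*(-2.61)^i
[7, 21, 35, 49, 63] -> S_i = 7 + 14*i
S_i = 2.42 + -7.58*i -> [2.42, -5.16, -12.74, -20.32, -27.9]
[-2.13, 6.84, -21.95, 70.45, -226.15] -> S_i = -2.13*(-3.21)^i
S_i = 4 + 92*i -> [4, 96, 188, 280, 372]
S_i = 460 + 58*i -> [460, 518, 576, 634, 692]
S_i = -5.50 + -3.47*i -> [-5.5, -8.97, -12.44, -15.91, -19.38]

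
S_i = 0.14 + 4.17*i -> [0.14, 4.31, 8.48, 12.65, 16.82]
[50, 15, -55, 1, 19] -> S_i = Random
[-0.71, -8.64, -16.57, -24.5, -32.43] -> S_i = -0.71 + -7.93*i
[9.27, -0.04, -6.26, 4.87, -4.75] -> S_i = Random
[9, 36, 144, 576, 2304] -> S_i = 9*4^i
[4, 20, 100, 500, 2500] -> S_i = 4*5^i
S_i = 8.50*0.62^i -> [8.5, 5.27, 3.27, 2.03, 1.26]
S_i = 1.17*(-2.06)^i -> [1.17, -2.41, 4.97, -10.23, 21.07]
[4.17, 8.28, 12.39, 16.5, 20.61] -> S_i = 4.17 + 4.11*i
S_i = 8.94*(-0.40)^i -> [8.94, -3.58, 1.43, -0.57, 0.23]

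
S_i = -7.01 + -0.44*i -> [-7.01, -7.45, -7.89, -8.33, -8.77]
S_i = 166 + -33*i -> [166, 133, 100, 67, 34]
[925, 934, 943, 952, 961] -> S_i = 925 + 9*i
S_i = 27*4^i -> [27, 108, 432, 1728, 6912]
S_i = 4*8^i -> [4, 32, 256, 2048, 16384]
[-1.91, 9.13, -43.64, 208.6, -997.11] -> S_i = -1.91*(-4.78)^i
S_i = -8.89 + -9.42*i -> [-8.89, -18.31, -27.73, -37.15, -46.57]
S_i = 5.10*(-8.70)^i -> [5.1, -44.37, 386.02, -3358.37, 29217.78]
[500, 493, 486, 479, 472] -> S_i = 500 + -7*i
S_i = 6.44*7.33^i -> [6.44, 47.21, 346.01, 2536.28, 18590.96]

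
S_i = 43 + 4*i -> [43, 47, 51, 55, 59]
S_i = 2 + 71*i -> [2, 73, 144, 215, 286]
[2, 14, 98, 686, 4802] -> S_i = 2*7^i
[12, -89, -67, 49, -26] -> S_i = Random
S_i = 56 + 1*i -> [56, 57, 58, 59, 60]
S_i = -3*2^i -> [-3, -6, -12, -24, -48]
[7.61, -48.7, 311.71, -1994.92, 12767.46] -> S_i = 7.61*(-6.40)^i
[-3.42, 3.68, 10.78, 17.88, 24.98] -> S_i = -3.42 + 7.10*i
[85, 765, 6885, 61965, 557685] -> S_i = 85*9^i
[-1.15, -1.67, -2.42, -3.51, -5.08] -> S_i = -1.15*1.45^i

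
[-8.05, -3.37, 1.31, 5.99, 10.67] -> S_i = -8.05 + 4.68*i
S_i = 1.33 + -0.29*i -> [1.33, 1.04, 0.75, 0.46, 0.17]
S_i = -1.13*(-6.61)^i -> [-1.13, 7.47, -49.37, 326.35, -2157.17]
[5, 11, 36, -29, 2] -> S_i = Random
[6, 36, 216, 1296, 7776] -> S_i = 6*6^i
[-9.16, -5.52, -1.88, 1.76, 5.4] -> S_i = -9.16 + 3.64*i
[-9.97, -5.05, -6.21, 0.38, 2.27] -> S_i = Random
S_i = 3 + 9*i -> [3, 12, 21, 30, 39]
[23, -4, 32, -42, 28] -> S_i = Random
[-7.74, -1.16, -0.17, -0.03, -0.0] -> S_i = -7.74*0.15^i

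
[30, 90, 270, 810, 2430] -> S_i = 30*3^i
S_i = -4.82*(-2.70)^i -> [-4.82, 13.01, -35.14, 94.87, -256.15]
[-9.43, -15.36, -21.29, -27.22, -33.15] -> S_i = -9.43 + -5.93*i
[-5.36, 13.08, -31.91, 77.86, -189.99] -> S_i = -5.36*(-2.44)^i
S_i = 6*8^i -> [6, 48, 384, 3072, 24576]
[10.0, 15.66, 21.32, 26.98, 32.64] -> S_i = 10.00 + 5.66*i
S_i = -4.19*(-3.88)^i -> [-4.19, 16.26, -63.08, 244.74, -949.6]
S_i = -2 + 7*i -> [-2, 5, 12, 19, 26]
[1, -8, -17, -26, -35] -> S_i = 1 + -9*i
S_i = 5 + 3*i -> [5, 8, 11, 14, 17]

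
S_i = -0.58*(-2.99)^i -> [-0.58, 1.73, -5.19, 15.5, -46.36]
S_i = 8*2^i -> [8, 16, 32, 64, 128]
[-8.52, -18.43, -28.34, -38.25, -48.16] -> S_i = -8.52 + -9.91*i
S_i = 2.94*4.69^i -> [2.94, 13.79, 64.67, 303.3, 1422.46]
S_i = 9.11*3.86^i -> [9.11, 35.16, 135.74, 523.94, 2022.4]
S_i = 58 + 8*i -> [58, 66, 74, 82, 90]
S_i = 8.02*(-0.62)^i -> [8.02, -4.97, 3.08, -1.91, 1.19]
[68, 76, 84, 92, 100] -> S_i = 68 + 8*i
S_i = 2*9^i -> [2, 18, 162, 1458, 13122]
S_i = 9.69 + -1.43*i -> [9.69, 8.26, 6.83, 5.4, 3.97]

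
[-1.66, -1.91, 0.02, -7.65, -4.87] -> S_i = Random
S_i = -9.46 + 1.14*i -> [-9.46, -8.32, -7.18, -6.04, -4.9]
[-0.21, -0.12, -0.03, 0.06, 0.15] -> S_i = -0.21 + 0.09*i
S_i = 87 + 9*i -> [87, 96, 105, 114, 123]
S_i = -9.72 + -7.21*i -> [-9.72, -16.93, -24.14, -31.35, -38.56]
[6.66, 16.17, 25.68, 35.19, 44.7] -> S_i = 6.66 + 9.51*i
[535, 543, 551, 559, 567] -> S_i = 535 + 8*i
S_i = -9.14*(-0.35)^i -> [-9.14, 3.2, -1.12, 0.39, -0.14]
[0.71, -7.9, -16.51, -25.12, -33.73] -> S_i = 0.71 + -8.61*i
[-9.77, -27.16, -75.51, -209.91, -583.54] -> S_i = -9.77*2.78^i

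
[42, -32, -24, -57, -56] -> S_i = Random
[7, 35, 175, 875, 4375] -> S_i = 7*5^i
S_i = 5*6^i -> [5, 30, 180, 1080, 6480]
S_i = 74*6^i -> [74, 444, 2664, 15984, 95904]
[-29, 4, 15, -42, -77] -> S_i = Random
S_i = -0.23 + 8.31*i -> [-0.23, 8.08, 16.39, 24.7, 33.01]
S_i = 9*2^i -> [9, 18, 36, 72, 144]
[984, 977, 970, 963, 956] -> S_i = 984 + -7*i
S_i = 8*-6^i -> [8, -48, 288, -1728, 10368]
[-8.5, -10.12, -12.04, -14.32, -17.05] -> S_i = -8.50*1.19^i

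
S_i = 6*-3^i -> [6, -18, 54, -162, 486]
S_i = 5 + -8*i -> [5, -3, -11, -19, -27]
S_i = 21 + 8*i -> [21, 29, 37, 45, 53]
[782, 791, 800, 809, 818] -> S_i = 782 + 9*i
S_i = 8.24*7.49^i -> [8.24, 61.72, 462.26, 3462.36, 25933.1]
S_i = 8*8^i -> [8, 64, 512, 4096, 32768]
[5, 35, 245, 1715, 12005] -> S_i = 5*7^i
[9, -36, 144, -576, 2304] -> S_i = 9*-4^i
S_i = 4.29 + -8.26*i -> [4.29, -3.97, -12.23, -20.49, -28.75]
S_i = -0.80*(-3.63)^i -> [-0.8, 2.9, -10.54, 38.27, -138.9]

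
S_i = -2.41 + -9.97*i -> [-2.41, -12.38, -22.35, -32.32, -42.29]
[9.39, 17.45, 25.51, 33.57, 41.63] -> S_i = 9.39 + 8.06*i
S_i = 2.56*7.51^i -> [2.56, 19.23, 144.38, 1084.33, 8143.29]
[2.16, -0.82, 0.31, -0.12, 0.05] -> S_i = 2.16*(-0.38)^i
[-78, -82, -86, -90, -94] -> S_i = -78 + -4*i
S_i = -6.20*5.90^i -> [-6.2, -36.58, -215.82, -1273.35, -7512.76]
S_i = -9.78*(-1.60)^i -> [-9.78, 15.65, -25.04, 40.06, -64.09]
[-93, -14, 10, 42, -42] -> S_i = Random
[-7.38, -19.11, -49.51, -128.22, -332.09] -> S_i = -7.38*2.59^i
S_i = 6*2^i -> [6, 12, 24, 48, 96]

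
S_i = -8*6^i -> [-8, -48, -288, -1728, -10368]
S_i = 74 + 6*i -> [74, 80, 86, 92, 98]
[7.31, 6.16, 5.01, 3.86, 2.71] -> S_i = 7.31 + -1.15*i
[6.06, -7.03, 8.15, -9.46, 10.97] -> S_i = 6.06*(-1.16)^i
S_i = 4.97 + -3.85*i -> [4.97, 1.12, -2.73, -6.58, -10.43]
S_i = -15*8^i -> [-15, -120, -960, -7680, -61440]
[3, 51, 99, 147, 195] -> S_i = 3 + 48*i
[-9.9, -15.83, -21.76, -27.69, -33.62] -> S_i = -9.90 + -5.93*i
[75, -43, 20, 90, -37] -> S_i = Random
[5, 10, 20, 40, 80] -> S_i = 5*2^i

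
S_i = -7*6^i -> [-7, -42, -252, -1512, -9072]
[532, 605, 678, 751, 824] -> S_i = 532 + 73*i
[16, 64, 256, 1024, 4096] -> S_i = 16*4^i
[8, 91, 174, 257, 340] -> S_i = 8 + 83*i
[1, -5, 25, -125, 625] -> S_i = 1*-5^i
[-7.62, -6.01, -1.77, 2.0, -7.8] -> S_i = Random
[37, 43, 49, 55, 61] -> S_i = 37 + 6*i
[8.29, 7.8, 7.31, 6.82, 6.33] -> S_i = 8.29 + -0.49*i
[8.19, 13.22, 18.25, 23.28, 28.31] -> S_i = 8.19 + 5.03*i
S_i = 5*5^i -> [5, 25, 125, 625, 3125]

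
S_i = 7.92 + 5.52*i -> [7.92, 13.44, 18.96, 24.48, 30.0]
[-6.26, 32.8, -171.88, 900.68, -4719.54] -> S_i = -6.26*(-5.24)^i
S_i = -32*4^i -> [-32, -128, -512, -2048, -8192]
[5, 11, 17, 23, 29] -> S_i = 5 + 6*i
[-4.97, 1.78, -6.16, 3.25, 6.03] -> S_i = Random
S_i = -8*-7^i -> [-8, 56, -392, 2744, -19208]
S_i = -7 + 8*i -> [-7, 1, 9, 17, 25]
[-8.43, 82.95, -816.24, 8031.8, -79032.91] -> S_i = -8.43*(-9.84)^i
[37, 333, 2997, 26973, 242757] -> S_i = 37*9^i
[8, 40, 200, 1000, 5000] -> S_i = 8*5^i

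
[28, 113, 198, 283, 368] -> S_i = 28 + 85*i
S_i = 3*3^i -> [3, 9, 27, 81, 243]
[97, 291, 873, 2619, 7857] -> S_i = 97*3^i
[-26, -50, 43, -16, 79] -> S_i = Random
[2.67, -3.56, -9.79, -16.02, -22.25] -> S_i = 2.67 + -6.23*i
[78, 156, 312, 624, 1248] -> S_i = 78*2^i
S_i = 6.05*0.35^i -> [6.05, 2.12, 0.74, 0.26, 0.09]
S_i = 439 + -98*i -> [439, 341, 243, 145, 47]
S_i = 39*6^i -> [39, 234, 1404, 8424, 50544]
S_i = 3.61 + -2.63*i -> [3.61, 0.98, -1.65, -4.28, -6.91]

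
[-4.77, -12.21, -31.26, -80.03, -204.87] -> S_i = -4.77*2.56^i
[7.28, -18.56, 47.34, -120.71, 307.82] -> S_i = 7.28*(-2.55)^i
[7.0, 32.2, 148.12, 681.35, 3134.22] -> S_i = 7.00*4.60^i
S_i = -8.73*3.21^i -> [-8.73, -28.02, -89.95, -288.75, -926.9]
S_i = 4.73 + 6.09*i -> [4.73, 10.82, 16.91, 23.0, 29.09]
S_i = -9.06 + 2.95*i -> [-9.06, -6.11, -3.16, -0.21, 2.74]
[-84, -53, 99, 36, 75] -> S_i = Random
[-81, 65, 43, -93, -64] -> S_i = Random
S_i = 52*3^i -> [52, 156, 468, 1404, 4212]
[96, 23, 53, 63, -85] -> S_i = Random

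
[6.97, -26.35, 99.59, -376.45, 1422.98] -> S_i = 6.97*(-3.78)^i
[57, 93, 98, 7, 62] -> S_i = Random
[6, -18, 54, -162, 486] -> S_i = 6*-3^i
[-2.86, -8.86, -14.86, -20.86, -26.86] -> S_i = -2.86 + -6.00*i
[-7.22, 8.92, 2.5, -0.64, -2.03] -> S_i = Random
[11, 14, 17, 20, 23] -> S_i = 11 + 3*i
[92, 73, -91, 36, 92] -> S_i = Random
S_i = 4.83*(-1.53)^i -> [4.83, -7.39, 11.31, -17.3, 26.47]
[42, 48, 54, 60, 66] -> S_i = 42 + 6*i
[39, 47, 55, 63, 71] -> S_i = 39 + 8*i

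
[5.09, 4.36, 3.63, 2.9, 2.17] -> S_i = 5.09 + -0.73*i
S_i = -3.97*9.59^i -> [-3.97, -38.07, -365.11, -3501.44, -33578.78]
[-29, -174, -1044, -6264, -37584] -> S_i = -29*6^i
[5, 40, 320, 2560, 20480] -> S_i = 5*8^i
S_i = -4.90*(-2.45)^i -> [-4.9, 12.01, -29.41, 72.06, -176.55]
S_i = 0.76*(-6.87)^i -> [0.76, -5.22, 35.87, -246.42, 1692.94]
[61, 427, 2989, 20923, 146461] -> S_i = 61*7^i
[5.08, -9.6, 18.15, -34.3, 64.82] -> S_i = 5.08*(-1.89)^i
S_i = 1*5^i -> [1, 5, 25, 125, 625]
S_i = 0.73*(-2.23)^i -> [0.73, -1.63, 3.63, -8.1, 18.05]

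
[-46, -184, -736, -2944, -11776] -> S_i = -46*4^i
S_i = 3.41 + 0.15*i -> [3.41, 3.56, 3.71, 3.86, 4.01]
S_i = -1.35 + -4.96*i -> [-1.35, -6.31, -11.27, -16.23, -21.19]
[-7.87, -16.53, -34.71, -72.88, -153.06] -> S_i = -7.87*2.10^i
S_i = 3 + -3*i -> [3, 0, -3, -6, -9]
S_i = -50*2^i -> [-50, -100, -200, -400, -800]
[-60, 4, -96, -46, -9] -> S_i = Random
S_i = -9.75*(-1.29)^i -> [-9.75, 12.58, -16.22, 20.93, -27.0]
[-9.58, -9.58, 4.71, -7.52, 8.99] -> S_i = Random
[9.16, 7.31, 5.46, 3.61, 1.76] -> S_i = 9.16 + -1.85*i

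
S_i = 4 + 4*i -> [4, 8, 12, 16, 20]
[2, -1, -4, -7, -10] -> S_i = 2 + -3*i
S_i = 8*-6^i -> [8, -48, 288, -1728, 10368]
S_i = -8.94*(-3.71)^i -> [-8.94, 33.17, -123.05, 456.52, -1693.69]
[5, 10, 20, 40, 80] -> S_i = 5*2^i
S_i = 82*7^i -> [82, 574, 4018, 28126, 196882]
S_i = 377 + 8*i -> [377, 385, 393, 401, 409]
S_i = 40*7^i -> [40, 280, 1960, 13720, 96040]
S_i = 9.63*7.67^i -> [9.63, 73.86, 566.52, 4345.23, 33327.88]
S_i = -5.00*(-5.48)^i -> [-5.0, 27.4, -150.15, 822.83, -4509.12]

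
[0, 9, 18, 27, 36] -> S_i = 0 + 9*i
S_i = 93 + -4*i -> [93, 89, 85, 81, 77]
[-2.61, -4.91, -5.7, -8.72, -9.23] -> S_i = Random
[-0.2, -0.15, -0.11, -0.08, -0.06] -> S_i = -0.20*0.75^i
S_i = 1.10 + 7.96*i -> [1.1, 9.06, 17.02, 24.98, 32.94]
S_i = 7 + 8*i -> [7, 15, 23, 31, 39]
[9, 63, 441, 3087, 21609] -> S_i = 9*7^i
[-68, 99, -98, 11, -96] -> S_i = Random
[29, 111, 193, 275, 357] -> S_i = 29 + 82*i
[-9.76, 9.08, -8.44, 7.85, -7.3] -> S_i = -9.76*(-0.93)^i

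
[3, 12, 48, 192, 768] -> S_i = 3*4^i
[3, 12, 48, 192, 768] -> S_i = 3*4^i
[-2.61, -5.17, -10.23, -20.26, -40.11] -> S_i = -2.61*1.98^i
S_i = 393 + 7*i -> [393, 400, 407, 414, 421]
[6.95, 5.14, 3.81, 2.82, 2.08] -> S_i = 6.95*0.74^i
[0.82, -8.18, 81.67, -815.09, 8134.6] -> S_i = 0.82*(-9.98)^i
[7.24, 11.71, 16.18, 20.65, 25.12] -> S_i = 7.24 + 4.47*i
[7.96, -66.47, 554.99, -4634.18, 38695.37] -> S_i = 7.96*(-8.35)^i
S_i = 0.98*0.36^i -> [0.98, 0.35, 0.13, 0.05, 0.02]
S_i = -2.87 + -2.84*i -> [-2.87, -5.71, -8.55, -11.39, -14.23]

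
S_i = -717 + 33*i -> [-717, -684, -651, -618, -585]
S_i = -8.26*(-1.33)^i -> [-8.26, 10.99, -14.61, 19.43, -25.85]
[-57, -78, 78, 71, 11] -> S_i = Random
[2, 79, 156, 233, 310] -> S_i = 2 + 77*i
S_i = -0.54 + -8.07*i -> [-0.54, -8.61, -16.68, -24.75, -32.82]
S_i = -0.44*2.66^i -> [-0.44, -1.17, -3.11, -8.28, -22.03]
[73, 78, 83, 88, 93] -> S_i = 73 + 5*i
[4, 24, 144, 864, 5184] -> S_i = 4*6^i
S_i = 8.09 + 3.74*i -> [8.09, 11.83, 15.57, 19.31, 23.05]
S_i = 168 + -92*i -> [168, 76, -16, -108, -200]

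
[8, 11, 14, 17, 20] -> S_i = 8 + 3*i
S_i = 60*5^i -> [60, 300, 1500, 7500, 37500]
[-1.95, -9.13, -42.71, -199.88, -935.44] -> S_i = -1.95*4.68^i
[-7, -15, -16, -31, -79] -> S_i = Random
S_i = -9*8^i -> [-9, -72, -576, -4608, -36864]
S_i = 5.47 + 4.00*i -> [5.47, 9.47, 13.47, 17.47, 21.47]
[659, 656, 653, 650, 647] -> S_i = 659 + -3*i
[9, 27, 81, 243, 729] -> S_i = 9*3^i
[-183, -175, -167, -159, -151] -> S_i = -183 + 8*i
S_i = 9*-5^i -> [9, -45, 225, -1125, 5625]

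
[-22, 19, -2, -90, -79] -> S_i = Random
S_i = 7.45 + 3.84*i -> [7.45, 11.29, 15.13, 18.97, 22.81]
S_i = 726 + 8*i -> [726, 734, 742, 750, 758]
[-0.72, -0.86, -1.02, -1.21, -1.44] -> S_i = -0.72*1.19^i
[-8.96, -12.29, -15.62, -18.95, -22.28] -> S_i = -8.96 + -3.33*i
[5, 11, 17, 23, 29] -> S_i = 5 + 6*i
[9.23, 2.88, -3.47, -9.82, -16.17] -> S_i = 9.23 + -6.35*i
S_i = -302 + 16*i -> [-302, -286, -270, -254, -238]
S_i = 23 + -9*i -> [23, 14, 5, -4, -13]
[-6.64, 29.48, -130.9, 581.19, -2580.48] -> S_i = -6.64*(-4.44)^i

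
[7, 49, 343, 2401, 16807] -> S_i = 7*7^i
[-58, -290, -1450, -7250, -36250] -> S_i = -58*5^i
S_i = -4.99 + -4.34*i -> [-4.99, -9.33, -13.67, -18.01, -22.35]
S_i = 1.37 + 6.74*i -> [1.37, 8.11, 14.85, 21.59, 28.33]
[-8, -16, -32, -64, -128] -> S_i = -8*2^i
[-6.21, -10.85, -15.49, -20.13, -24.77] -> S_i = -6.21 + -4.64*i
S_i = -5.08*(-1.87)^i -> [-5.08, 9.5, -17.76, 33.22, -62.12]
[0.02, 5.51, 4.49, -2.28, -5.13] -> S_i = Random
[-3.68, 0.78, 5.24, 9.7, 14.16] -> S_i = -3.68 + 4.46*i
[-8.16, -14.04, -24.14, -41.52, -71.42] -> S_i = -8.16*1.72^i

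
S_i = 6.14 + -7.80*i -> [6.14, -1.66, -9.46, -17.26, -25.06]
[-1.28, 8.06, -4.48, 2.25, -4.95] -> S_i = Random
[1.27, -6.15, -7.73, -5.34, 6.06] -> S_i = Random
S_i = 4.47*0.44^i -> [4.47, 1.97, 0.87, 0.38, 0.17]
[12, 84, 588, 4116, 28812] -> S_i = 12*7^i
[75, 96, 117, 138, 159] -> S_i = 75 + 21*i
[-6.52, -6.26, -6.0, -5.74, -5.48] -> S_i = -6.52 + 0.26*i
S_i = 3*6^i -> [3, 18, 108, 648, 3888]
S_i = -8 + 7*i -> [-8, -1, 6, 13, 20]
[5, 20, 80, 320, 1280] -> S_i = 5*4^i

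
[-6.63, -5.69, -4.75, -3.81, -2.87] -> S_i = -6.63 + 0.94*i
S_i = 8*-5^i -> [8, -40, 200, -1000, 5000]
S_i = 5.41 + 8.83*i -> [5.41, 14.24, 23.07, 31.9, 40.73]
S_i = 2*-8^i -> [2, -16, 128, -1024, 8192]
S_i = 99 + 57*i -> [99, 156, 213, 270, 327]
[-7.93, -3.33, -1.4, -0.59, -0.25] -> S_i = -7.93*0.42^i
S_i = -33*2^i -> [-33, -66, -132, -264, -528]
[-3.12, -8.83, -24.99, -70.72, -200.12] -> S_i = -3.12*2.83^i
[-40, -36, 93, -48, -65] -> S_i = Random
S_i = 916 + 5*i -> [916, 921, 926, 931, 936]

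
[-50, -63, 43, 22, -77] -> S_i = Random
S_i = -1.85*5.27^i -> [-1.85, -9.75, -51.38, -270.77, -1426.97]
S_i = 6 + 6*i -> [6, 12, 18, 24, 30]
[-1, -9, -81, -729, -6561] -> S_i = -1*9^i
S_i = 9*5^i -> [9, 45, 225, 1125, 5625]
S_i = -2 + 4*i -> [-2, 2, 6, 10, 14]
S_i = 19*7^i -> [19, 133, 931, 6517, 45619]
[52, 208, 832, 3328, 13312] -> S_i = 52*4^i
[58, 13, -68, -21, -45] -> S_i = Random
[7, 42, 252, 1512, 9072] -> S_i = 7*6^i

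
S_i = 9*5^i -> [9, 45, 225, 1125, 5625]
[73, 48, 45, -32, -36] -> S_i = Random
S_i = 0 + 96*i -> [0, 96, 192, 288, 384]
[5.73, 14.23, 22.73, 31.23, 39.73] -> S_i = 5.73 + 8.50*i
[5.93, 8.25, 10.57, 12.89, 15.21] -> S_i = 5.93 + 2.32*i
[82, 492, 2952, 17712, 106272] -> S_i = 82*6^i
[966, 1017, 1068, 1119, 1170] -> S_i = 966 + 51*i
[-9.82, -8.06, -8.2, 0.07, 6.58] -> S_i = Random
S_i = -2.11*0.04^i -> [-2.11, -0.08, -0.0, -0.0, -0.0]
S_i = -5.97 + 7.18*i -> [-5.97, 1.21, 8.39, 15.57, 22.75]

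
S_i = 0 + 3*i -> [0, 3, 6, 9, 12]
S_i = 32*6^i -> [32, 192, 1152, 6912, 41472]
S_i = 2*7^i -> [2, 14, 98, 686, 4802]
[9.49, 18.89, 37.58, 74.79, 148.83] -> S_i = 9.49*1.99^i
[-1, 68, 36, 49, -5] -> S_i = Random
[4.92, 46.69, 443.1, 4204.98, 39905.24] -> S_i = 4.92*9.49^i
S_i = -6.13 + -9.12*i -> [-6.13, -15.25, -24.37, -33.49, -42.61]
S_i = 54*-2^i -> [54, -108, 216, -432, 864]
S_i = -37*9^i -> [-37, -333, -2997, -26973, -242757]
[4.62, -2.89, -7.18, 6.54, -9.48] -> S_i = Random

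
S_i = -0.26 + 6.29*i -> [-0.26, 6.03, 12.32, 18.61, 24.9]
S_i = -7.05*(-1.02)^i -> [-7.05, 7.19, -7.33, 7.48, -7.63]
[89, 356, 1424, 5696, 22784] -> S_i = 89*4^i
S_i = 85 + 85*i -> [85, 170, 255, 340, 425]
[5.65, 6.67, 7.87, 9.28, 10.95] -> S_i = 5.65*1.18^i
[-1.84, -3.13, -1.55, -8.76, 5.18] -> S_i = Random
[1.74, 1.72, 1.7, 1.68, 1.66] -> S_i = 1.74 + -0.02*i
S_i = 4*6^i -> [4, 24, 144, 864, 5184]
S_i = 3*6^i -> [3, 18, 108, 648, 3888]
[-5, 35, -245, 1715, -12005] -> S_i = -5*-7^i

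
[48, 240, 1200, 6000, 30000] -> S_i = 48*5^i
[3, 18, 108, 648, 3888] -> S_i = 3*6^i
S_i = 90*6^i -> [90, 540, 3240, 19440, 116640]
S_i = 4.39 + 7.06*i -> [4.39, 11.45, 18.51, 25.57, 32.63]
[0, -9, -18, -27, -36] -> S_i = 0 + -9*i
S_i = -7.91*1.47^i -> [-7.91, -11.63, -17.09, -25.13, -36.94]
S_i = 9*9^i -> [9, 81, 729, 6561, 59049]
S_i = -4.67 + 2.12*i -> [-4.67, -2.55, -0.43, 1.69, 3.81]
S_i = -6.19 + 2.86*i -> [-6.19, -3.33, -0.47, 2.39, 5.25]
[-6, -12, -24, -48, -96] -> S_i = -6*2^i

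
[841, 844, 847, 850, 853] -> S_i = 841 + 3*i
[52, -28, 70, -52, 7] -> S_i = Random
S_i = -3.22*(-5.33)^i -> [-3.22, 17.16, -91.48, 487.57, -2598.75]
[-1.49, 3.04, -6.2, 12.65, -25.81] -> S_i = -1.49*(-2.04)^i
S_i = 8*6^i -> [8, 48, 288, 1728, 10368]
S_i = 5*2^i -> [5, 10, 20, 40, 80]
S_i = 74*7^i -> [74, 518, 3626, 25382, 177674]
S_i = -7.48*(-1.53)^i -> [-7.48, 11.44, -17.51, 26.79, -40.99]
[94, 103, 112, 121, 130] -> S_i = 94 + 9*i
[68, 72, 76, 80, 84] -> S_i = 68 + 4*i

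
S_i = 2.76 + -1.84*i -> [2.76, 0.92, -0.92, -2.76, -4.6]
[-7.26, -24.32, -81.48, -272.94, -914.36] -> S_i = -7.26*3.35^i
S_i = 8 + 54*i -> [8, 62, 116, 170, 224]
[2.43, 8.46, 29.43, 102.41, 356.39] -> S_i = 2.43*3.48^i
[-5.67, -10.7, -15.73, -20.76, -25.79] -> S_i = -5.67 + -5.03*i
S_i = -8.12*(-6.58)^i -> [-8.12, 53.43, -351.57, 2313.31, -15221.58]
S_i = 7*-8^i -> [7, -56, 448, -3584, 28672]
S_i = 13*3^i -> [13, 39, 117, 351, 1053]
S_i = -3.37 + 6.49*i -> [-3.37, 3.12, 9.61, 16.1, 22.59]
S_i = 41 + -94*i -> [41, -53, -147, -241, -335]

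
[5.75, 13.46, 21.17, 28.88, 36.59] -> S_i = 5.75 + 7.71*i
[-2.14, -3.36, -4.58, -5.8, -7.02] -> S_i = -2.14 + -1.22*i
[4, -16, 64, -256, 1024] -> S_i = 4*-4^i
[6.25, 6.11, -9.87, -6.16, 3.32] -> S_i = Random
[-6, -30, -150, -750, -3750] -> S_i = -6*5^i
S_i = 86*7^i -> [86, 602, 4214, 29498, 206486]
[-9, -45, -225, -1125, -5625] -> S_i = -9*5^i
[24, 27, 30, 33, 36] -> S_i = 24 + 3*i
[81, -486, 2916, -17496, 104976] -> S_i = 81*-6^i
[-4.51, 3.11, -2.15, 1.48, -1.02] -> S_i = -4.51*(-0.69)^i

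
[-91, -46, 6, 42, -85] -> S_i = Random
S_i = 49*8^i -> [49, 392, 3136, 25088, 200704]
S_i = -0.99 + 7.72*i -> [-0.99, 6.73, 14.45, 22.17, 29.89]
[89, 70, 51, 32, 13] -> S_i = 89 + -19*i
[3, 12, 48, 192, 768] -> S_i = 3*4^i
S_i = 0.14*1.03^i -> [0.14, 0.14, 0.15, 0.15, 0.16]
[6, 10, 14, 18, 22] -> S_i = 6 + 4*i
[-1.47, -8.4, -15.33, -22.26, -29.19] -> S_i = -1.47 + -6.93*i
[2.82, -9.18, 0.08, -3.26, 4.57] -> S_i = Random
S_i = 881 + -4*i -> [881, 877, 873, 869, 865]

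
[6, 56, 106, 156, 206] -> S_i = 6 + 50*i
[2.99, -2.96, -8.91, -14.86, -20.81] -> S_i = 2.99 + -5.95*i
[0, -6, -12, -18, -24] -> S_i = 0 + -6*i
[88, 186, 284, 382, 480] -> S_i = 88 + 98*i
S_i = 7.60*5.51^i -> [7.6, 41.88, 230.74, 1271.36, 7005.19]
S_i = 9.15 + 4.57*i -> [9.15, 13.72, 18.29, 22.86, 27.43]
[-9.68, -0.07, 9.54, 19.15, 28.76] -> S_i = -9.68 + 9.61*i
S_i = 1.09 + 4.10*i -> [1.09, 5.19, 9.29, 13.39, 17.49]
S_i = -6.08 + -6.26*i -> [-6.08, -12.34, -18.6, -24.86, -31.12]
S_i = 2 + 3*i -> [2, 5, 8, 11, 14]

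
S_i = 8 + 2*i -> [8, 10, 12, 14, 16]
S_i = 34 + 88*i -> [34, 122, 210, 298, 386]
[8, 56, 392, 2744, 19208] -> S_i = 8*7^i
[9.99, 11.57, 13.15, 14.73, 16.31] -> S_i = 9.99 + 1.58*i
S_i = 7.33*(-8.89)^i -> [7.33, -65.16, 579.31, -5150.02, 45783.71]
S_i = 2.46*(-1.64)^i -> [2.46, -4.03, 6.62, -10.85, 17.8]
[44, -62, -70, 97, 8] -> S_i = Random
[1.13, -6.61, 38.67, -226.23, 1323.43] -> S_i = 1.13*(-5.85)^i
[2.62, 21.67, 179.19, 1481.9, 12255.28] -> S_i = 2.62*8.27^i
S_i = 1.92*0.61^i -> [1.92, 1.17, 0.71, 0.44, 0.27]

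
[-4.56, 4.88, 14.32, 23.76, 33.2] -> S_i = -4.56 + 9.44*i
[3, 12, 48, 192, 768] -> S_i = 3*4^i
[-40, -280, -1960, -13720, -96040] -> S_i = -40*7^i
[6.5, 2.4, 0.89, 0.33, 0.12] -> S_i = 6.50*0.37^i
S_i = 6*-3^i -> [6, -18, 54, -162, 486]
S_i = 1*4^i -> [1, 4, 16, 64, 256]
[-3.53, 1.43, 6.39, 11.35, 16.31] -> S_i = -3.53 + 4.96*i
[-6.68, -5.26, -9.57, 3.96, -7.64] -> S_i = Random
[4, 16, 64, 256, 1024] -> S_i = 4*4^i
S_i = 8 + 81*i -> [8, 89, 170, 251, 332]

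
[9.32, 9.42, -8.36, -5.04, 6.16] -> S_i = Random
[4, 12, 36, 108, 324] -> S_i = 4*3^i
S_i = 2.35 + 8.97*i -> [2.35, 11.32, 20.29, 29.26, 38.23]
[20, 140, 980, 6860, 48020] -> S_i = 20*7^i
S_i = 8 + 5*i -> [8, 13, 18, 23, 28]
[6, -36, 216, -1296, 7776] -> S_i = 6*-6^i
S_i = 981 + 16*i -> [981, 997, 1013, 1029, 1045]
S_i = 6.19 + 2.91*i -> [6.19, 9.1, 12.01, 14.92, 17.83]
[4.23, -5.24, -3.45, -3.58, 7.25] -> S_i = Random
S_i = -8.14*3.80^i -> [-8.14, -30.93, -117.54, -446.66, -1697.3]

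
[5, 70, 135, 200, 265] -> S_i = 5 + 65*i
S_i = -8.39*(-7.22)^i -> [-8.39, 60.58, -437.36, 3157.72, -22798.74]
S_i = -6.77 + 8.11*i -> [-6.77, 1.34, 9.45, 17.56, 25.67]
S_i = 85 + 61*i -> [85, 146, 207, 268, 329]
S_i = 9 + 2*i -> [9, 11, 13, 15, 17]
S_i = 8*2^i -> [8, 16, 32, 64, 128]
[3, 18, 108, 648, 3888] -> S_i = 3*6^i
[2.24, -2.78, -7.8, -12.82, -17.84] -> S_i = 2.24 + -5.02*i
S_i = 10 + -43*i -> [10, -33, -76, -119, -162]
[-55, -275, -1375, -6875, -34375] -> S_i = -55*5^i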